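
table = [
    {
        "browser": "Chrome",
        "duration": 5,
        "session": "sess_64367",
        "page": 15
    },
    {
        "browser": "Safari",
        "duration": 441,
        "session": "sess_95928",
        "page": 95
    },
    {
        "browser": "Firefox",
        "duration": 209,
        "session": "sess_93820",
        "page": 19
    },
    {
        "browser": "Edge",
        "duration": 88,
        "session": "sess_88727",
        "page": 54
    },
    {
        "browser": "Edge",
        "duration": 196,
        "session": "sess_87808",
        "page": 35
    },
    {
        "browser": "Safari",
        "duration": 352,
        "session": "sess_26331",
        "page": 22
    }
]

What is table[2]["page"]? 19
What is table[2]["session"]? "sess_93820"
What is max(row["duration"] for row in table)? 441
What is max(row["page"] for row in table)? 95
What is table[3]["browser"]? "Edge"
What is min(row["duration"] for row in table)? 5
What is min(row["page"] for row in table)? 15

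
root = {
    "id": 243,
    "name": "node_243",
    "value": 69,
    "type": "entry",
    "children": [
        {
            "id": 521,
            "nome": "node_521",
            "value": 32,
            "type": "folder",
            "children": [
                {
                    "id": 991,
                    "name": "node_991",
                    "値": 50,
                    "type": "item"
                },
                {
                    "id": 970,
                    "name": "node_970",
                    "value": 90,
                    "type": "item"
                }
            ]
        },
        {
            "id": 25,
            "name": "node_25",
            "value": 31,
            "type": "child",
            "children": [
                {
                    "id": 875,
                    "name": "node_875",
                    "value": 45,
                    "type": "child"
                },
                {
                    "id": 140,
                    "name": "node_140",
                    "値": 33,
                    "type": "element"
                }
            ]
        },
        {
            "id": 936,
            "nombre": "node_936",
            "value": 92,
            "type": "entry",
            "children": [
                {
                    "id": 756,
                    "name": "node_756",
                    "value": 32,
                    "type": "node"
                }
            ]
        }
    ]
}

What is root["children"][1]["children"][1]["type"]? "element"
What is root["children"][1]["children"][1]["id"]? 140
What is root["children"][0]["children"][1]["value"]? 90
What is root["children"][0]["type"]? "folder"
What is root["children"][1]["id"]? 25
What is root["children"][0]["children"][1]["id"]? 970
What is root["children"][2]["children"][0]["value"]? 32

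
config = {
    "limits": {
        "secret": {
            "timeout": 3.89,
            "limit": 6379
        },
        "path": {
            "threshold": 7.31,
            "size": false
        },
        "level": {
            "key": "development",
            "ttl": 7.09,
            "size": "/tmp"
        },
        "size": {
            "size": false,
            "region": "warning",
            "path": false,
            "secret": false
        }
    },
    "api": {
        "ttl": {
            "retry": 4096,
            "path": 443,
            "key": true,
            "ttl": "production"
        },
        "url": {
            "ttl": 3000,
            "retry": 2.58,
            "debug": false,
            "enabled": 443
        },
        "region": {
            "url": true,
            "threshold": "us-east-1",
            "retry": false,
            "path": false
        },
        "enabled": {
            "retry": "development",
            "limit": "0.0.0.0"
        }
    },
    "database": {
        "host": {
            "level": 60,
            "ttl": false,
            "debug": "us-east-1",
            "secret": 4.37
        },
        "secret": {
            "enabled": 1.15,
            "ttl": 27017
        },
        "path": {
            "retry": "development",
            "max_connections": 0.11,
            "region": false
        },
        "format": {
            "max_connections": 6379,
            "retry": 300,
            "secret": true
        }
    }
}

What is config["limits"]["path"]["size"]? False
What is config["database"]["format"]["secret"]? True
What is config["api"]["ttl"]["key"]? True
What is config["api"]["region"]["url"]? True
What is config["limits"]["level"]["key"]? "development"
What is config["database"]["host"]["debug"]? "us-east-1"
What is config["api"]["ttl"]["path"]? 443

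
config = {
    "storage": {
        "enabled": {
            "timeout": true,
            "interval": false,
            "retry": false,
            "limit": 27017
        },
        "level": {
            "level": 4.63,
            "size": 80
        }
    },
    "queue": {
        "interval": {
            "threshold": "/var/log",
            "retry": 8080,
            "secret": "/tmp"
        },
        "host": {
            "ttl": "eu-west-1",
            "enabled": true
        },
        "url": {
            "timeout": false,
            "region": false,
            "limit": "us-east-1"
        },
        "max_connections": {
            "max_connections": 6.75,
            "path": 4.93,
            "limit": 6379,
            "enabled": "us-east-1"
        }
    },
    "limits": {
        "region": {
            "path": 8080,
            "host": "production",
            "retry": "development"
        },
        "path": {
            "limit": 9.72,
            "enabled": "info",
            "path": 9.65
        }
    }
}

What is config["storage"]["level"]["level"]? 4.63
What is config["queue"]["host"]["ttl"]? "eu-west-1"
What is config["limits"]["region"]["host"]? "production"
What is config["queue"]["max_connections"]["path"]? 4.93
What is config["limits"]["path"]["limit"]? 9.72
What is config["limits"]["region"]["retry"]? "development"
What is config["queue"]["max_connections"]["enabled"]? "us-east-1"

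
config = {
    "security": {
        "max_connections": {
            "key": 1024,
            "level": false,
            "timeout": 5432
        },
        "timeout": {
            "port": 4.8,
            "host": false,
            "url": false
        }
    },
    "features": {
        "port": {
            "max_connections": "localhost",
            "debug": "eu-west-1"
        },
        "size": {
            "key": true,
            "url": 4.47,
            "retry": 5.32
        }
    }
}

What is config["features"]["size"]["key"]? True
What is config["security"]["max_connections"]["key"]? 1024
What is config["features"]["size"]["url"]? 4.47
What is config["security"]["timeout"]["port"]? 4.8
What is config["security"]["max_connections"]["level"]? False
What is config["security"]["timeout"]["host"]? False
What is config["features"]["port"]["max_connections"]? "localhost"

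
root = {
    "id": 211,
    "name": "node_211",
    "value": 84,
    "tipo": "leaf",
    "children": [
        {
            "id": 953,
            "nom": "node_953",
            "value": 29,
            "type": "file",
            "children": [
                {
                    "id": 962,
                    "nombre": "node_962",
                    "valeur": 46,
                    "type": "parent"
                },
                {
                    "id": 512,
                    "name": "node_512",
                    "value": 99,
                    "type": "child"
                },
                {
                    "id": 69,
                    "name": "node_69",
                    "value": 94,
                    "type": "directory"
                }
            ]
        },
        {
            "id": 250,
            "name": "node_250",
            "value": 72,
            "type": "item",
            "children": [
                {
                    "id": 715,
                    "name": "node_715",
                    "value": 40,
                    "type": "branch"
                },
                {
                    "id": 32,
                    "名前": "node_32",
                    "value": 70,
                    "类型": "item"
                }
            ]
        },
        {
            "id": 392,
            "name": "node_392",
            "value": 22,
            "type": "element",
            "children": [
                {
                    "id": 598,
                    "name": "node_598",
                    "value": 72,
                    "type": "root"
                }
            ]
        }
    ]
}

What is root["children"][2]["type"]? "element"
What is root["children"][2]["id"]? 392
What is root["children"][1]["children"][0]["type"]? "branch"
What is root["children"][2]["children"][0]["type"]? "root"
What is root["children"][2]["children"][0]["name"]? "node_598"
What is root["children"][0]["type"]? "file"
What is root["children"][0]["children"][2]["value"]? 94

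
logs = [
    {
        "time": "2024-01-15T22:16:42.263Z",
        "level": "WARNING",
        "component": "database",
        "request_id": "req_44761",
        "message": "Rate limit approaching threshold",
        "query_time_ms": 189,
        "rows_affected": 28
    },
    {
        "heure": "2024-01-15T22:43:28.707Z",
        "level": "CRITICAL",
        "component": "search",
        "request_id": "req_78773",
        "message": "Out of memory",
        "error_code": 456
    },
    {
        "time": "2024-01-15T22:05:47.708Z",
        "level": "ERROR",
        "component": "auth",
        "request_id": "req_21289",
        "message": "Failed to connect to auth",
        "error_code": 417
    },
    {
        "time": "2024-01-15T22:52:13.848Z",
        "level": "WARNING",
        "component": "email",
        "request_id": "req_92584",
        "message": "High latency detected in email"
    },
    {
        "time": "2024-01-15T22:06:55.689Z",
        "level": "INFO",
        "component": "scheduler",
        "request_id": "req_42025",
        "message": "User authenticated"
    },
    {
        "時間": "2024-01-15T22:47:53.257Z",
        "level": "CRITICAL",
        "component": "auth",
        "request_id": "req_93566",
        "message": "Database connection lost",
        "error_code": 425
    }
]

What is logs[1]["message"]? "Out of memory"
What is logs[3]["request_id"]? "req_92584"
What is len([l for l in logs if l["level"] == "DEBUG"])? 0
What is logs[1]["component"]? "search"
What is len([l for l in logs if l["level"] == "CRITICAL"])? 2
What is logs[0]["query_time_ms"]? 189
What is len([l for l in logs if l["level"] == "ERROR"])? 1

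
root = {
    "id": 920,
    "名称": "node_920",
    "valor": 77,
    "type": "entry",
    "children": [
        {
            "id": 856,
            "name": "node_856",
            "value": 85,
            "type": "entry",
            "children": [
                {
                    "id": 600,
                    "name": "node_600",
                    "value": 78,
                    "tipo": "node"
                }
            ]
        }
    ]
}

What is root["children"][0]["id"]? 856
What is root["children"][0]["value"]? 85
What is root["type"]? "entry"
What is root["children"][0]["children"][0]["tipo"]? "node"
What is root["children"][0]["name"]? "node_856"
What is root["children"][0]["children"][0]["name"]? "node_600"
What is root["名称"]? "node_920"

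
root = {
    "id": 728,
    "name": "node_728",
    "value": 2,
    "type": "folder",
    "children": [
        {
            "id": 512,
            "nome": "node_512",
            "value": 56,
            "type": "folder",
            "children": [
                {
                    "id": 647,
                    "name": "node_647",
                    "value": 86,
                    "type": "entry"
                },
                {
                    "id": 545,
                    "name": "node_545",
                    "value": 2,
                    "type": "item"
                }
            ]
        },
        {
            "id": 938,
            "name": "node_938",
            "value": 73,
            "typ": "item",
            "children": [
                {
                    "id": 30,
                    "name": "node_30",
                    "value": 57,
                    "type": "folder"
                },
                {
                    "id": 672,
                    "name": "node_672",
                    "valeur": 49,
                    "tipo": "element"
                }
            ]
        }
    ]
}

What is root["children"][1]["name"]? "node_938"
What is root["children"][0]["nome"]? "node_512"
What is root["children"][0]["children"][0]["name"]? "node_647"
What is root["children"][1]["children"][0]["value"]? 57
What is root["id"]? 728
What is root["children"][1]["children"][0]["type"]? "folder"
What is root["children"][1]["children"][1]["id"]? 672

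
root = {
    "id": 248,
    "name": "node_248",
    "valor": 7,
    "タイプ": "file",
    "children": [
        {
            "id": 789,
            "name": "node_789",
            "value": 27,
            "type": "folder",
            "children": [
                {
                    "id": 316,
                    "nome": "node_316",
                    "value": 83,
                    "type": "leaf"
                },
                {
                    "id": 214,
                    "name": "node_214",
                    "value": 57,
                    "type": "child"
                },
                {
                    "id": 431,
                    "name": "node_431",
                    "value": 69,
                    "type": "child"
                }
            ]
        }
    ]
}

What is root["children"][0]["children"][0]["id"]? 316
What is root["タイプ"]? "file"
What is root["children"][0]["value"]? 27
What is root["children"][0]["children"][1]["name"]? "node_214"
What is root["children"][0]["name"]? "node_789"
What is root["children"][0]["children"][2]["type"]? "child"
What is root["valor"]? 7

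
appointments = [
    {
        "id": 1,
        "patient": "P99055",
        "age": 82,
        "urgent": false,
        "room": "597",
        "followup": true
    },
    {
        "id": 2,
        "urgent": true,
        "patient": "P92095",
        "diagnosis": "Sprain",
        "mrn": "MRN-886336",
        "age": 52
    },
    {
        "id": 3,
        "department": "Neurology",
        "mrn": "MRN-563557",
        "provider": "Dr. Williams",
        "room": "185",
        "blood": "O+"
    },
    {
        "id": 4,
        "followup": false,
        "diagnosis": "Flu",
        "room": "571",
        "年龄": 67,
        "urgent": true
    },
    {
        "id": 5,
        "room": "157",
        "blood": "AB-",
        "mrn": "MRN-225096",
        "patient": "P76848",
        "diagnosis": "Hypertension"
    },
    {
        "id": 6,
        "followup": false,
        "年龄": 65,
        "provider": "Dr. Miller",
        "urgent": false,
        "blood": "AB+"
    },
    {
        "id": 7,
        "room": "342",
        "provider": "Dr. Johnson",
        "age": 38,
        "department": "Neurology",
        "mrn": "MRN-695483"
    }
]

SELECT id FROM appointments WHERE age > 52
[1]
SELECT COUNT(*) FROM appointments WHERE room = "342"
1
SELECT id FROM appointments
[1, 2, 3, 4, 5, 6, 7]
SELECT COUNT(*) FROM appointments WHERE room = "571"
1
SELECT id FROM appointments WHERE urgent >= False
[1, 2, 4, 6]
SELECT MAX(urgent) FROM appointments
True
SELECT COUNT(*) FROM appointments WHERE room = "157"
1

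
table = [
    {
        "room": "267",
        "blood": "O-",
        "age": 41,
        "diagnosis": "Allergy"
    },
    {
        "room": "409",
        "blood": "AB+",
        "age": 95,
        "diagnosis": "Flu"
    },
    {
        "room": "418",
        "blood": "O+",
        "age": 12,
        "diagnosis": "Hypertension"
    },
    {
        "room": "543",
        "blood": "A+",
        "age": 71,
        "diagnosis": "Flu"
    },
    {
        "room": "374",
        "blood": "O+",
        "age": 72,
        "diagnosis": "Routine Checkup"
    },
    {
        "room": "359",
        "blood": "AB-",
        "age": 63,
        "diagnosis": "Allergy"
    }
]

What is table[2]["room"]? "418"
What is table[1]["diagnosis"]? "Flu"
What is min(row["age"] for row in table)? 12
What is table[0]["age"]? 41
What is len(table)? 6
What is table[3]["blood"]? "A+"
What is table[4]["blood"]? "O+"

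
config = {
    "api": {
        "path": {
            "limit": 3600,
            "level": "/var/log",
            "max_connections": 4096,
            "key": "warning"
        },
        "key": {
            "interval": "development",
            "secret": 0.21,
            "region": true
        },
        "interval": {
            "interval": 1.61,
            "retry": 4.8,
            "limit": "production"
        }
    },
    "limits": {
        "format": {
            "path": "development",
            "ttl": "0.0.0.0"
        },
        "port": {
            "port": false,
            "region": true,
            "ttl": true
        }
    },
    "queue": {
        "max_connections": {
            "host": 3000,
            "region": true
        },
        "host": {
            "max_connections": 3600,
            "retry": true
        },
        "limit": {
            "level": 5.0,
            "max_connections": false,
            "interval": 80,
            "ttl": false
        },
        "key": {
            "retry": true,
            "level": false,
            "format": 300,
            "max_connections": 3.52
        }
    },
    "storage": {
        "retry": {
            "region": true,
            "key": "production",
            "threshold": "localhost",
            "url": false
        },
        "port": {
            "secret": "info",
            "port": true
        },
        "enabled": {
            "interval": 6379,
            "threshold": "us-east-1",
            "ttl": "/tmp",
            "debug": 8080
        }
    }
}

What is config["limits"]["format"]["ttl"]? "0.0.0.0"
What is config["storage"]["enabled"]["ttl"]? "/tmp"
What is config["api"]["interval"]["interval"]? 1.61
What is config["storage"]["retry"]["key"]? "production"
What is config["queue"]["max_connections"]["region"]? True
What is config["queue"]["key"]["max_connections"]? 3.52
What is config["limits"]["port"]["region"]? True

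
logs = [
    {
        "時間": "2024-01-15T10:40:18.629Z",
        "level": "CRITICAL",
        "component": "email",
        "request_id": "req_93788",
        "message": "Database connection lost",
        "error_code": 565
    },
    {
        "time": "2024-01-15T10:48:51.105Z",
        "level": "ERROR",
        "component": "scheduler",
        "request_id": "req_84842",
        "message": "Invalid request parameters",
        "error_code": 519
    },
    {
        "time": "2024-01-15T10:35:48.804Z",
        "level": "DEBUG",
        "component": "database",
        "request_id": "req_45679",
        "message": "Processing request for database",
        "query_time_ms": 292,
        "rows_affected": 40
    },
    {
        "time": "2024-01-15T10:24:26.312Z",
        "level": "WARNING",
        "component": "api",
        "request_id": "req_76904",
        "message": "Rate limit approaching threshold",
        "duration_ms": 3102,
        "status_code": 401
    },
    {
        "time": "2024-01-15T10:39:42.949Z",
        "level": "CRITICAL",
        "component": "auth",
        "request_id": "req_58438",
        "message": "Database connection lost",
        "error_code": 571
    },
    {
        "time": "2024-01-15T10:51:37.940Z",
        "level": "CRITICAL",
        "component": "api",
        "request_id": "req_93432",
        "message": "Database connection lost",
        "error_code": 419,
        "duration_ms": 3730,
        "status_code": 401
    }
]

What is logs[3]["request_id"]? "req_76904"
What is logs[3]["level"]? "WARNING"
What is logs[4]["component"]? "auth"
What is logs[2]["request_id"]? "req_45679"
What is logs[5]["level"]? "CRITICAL"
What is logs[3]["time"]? "2024-01-15T10:24:26.312Z"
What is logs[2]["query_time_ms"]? 292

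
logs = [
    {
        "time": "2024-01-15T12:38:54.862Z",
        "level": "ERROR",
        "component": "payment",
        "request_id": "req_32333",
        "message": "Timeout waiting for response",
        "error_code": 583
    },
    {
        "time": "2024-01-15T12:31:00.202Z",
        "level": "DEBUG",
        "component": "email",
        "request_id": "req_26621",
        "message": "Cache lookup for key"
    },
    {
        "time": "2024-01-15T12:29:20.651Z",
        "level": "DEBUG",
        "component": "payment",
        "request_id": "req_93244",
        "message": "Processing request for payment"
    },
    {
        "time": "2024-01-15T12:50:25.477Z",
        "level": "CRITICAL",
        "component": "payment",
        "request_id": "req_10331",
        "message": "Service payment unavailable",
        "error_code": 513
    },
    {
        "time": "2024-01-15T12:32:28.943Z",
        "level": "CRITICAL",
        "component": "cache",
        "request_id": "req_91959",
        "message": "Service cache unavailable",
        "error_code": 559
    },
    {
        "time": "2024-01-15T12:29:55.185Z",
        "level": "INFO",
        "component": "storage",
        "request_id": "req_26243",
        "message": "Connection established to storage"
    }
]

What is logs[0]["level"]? "ERROR"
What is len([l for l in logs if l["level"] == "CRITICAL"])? 2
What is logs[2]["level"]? "DEBUG"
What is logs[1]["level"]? "DEBUG"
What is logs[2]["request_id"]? "req_93244"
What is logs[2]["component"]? "payment"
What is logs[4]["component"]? "cache"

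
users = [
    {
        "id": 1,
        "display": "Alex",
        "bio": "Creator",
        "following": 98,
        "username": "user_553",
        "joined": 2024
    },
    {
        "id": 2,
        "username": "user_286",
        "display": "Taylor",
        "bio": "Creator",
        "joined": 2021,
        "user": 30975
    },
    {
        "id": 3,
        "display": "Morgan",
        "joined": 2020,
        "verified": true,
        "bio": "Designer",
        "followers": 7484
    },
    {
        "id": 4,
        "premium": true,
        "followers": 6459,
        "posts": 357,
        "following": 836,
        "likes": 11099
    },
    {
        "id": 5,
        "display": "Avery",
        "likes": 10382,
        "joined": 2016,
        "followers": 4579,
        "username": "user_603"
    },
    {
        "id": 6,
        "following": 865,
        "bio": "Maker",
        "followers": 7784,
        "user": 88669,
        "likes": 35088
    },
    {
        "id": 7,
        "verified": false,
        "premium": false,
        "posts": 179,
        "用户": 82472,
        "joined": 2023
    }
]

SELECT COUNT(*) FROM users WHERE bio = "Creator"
2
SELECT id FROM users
[1, 2, 3, 4, 5, 6, 7]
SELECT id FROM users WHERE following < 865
[1, 4]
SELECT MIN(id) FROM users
1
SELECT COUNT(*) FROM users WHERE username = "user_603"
1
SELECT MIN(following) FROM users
98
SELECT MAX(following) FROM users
865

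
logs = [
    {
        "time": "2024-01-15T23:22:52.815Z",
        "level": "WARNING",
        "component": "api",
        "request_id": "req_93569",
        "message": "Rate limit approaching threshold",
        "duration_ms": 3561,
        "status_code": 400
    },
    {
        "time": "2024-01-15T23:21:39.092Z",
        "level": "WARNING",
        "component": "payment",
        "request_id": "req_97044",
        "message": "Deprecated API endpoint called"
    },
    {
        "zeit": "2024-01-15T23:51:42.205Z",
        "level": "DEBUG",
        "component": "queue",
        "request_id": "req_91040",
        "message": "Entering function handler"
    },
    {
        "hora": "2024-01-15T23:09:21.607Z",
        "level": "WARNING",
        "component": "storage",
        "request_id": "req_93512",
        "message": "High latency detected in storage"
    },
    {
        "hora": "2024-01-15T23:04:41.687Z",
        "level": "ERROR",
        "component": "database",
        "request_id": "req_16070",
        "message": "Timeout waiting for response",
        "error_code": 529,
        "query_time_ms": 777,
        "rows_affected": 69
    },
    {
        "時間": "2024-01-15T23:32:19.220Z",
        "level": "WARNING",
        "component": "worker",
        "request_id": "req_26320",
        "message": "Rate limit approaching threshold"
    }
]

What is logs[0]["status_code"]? 400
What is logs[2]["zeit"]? "2024-01-15T23:51:42.205Z"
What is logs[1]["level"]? "WARNING"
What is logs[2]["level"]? "DEBUG"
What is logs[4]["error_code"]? 529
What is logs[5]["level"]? "WARNING"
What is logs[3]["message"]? "High latency detected in storage"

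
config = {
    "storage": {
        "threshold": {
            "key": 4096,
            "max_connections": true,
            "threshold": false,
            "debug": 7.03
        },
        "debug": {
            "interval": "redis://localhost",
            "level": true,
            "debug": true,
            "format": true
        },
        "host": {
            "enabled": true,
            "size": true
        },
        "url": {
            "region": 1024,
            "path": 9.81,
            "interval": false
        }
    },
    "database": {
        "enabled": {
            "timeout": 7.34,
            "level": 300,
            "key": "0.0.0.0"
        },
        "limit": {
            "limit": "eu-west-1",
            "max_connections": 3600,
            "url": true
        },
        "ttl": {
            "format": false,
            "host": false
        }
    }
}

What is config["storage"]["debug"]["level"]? True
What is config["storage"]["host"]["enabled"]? True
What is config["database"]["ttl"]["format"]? False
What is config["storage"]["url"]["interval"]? False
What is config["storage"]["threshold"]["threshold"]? False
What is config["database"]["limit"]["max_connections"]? 3600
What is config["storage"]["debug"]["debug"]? True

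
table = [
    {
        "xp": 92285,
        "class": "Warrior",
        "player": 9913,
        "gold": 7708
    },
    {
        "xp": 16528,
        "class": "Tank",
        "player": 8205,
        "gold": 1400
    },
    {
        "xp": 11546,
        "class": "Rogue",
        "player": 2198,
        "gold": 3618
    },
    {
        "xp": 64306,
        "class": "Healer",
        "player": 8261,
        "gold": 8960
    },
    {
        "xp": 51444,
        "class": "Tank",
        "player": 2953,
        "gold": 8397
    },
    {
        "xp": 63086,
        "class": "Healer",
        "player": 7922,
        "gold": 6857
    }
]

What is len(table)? 6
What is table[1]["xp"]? 16528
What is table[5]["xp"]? 63086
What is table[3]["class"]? "Healer"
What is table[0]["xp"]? 92285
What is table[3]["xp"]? 64306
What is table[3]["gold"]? 8960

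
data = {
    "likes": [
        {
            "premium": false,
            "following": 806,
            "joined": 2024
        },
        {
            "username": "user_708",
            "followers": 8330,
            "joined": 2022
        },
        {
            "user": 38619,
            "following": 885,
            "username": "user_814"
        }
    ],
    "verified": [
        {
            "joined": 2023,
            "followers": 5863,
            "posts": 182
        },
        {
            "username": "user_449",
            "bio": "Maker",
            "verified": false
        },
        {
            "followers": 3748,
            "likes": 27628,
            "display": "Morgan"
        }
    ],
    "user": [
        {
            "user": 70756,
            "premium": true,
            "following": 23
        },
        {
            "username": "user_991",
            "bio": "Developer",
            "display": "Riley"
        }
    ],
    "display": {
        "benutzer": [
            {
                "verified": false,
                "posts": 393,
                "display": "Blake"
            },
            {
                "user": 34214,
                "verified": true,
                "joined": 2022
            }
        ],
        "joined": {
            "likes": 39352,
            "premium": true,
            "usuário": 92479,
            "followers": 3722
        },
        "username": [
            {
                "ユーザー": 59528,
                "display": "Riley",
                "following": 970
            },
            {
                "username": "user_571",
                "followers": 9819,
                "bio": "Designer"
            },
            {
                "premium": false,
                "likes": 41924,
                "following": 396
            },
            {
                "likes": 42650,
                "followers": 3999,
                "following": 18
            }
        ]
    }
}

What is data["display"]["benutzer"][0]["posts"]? 393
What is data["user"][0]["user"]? 70756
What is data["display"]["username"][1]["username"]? "user_571"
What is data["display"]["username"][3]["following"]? 18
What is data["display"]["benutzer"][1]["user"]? 34214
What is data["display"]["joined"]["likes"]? 39352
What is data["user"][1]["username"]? "user_991"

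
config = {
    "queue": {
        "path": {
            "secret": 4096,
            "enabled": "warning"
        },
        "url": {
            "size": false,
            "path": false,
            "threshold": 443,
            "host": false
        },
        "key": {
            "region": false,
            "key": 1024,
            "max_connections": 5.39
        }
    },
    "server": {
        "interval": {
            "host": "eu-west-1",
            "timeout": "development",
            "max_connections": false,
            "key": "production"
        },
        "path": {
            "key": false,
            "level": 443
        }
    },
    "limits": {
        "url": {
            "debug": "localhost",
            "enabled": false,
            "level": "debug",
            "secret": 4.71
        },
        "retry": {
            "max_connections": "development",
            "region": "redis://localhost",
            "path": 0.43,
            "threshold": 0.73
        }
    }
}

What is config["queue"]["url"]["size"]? False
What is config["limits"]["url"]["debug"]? "localhost"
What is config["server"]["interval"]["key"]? "production"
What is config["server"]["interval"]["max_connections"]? False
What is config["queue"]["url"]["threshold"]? 443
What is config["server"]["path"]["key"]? False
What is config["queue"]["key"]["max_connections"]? 5.39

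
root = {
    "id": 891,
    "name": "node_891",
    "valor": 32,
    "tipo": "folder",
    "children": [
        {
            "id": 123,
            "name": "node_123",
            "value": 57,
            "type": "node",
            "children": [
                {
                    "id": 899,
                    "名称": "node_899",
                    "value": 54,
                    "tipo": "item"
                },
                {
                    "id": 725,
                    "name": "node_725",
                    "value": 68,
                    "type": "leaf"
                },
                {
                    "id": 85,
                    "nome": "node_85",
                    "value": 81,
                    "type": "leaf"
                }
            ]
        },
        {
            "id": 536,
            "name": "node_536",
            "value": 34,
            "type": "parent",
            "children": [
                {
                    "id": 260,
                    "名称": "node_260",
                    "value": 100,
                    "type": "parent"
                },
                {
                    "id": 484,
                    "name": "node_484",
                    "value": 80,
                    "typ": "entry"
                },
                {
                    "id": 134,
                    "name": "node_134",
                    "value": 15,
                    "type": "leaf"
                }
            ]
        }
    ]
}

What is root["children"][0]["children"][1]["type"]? "leaf"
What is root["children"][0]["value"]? 57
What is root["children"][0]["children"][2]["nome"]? "node_85"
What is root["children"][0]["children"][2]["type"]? "leaf"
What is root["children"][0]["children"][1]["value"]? 68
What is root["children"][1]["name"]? "node_536"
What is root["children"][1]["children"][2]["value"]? 15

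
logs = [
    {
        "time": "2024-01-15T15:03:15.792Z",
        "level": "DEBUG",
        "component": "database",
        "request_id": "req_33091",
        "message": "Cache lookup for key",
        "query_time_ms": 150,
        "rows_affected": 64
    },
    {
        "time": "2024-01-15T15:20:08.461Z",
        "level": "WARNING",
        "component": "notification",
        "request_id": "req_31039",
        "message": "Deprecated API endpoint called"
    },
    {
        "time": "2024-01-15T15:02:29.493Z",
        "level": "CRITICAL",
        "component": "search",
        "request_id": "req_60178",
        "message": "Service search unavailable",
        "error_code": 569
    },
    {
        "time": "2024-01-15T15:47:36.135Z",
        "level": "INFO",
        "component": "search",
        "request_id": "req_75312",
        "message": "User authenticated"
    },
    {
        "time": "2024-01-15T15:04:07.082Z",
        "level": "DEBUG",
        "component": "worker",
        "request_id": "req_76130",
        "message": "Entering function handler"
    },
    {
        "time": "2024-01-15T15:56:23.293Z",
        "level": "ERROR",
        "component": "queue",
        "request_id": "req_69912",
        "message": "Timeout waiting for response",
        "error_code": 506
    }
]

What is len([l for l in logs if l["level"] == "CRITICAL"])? 1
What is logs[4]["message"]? "Entering function handler"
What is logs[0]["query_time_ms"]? 150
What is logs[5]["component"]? "queue"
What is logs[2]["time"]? "2024-01-15T15:02:29.493Z"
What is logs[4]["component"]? "worker"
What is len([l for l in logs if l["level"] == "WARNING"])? 1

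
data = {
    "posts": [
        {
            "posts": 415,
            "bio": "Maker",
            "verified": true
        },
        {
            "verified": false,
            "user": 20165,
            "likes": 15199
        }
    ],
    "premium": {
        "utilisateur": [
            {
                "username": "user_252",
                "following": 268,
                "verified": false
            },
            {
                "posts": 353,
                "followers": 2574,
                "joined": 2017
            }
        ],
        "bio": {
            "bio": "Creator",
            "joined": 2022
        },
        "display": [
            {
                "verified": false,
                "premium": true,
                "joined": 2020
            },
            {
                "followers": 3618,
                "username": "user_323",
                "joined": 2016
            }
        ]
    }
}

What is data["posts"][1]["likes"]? 15199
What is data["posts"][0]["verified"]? True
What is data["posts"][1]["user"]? 20165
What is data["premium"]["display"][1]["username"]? "user_323"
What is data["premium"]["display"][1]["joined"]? 2016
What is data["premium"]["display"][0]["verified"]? False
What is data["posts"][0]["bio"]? "Maker"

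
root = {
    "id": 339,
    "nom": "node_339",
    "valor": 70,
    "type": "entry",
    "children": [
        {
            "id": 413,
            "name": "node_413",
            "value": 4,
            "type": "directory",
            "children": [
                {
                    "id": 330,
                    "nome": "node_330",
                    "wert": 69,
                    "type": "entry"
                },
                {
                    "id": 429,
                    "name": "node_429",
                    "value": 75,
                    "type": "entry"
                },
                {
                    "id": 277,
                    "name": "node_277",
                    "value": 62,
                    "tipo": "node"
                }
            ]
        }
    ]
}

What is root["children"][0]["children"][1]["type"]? "entry"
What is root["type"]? "entry"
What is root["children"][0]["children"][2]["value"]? 62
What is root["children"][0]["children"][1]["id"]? 429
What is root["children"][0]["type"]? "directory"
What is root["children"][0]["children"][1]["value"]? 75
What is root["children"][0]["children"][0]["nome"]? "node_330"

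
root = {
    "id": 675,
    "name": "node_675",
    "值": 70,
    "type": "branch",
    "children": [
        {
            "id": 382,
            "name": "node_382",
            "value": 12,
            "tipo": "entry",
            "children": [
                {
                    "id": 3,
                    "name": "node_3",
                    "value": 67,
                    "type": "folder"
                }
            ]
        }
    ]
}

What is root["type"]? "branch"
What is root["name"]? "node_675"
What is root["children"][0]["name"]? "node_382"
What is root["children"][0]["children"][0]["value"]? 67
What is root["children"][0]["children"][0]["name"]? "node_3"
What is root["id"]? 675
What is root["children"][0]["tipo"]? "entry"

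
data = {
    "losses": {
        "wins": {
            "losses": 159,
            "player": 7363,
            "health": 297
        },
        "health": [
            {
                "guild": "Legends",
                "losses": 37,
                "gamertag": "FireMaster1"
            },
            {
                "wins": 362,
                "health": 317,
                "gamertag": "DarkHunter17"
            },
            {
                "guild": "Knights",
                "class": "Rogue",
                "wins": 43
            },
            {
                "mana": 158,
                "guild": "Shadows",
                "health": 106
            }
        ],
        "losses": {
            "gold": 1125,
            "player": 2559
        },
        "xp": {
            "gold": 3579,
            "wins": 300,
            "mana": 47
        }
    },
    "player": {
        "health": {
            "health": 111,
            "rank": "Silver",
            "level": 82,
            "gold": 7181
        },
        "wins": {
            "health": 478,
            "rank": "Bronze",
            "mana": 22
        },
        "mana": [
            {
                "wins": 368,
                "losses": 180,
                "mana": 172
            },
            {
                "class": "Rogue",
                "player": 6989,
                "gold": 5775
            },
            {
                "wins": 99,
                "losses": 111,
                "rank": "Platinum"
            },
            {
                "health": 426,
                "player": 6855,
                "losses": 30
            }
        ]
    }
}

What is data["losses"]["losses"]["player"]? 2559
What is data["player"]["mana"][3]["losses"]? 30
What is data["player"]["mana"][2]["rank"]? "Platinum"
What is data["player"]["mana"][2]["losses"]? 111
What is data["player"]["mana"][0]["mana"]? 172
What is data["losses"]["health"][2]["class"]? "Rogue"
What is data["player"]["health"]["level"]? 82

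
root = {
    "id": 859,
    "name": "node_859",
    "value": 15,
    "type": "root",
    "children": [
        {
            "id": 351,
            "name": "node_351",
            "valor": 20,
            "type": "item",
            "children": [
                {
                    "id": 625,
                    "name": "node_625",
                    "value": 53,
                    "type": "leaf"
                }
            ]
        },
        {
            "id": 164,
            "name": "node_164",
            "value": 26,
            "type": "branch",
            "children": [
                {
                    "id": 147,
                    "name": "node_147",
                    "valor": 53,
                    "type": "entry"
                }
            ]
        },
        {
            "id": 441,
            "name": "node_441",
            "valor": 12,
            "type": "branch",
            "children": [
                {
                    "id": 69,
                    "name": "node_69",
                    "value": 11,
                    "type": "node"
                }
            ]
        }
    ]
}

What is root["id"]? 859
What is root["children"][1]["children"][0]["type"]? "entry"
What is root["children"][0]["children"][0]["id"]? 625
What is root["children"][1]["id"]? 164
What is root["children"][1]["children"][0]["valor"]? 53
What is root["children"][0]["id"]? 351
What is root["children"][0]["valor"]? 20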